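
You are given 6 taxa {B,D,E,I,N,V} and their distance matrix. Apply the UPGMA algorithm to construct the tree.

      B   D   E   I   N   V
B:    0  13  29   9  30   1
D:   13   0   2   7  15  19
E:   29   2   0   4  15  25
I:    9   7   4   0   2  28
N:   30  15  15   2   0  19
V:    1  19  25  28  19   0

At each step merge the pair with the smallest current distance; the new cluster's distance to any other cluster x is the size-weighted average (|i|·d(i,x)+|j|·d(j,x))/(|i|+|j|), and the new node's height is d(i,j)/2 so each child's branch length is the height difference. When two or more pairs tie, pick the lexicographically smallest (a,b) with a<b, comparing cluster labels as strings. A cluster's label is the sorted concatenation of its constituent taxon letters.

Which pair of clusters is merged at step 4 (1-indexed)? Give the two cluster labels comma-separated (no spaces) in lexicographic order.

step 1: merge (B,V) at d=1; branch lengths B→1/2, V→1/2; new cluster BV
  updated: d(BV,D)=16, d(BV,E)=27, d(BV,I)=37/2, d(BV,N)=49/2
step 2: merge (D,E) at d=2; branch lengths D→1, E→1; new cluster DE
  updated: d(BV,DE)=43/2, d(DE,I)=11/2, d(DE,N)=15
step 3: merge (I,N) at d=2; branch lengths I→1, N→1; new cluster IN
  updated: d(BV,IN)=43/2, d(DE,IN)=41/4
step 4: merge (DE,IN) at d=41/4; branch lengths DE→33/8, IN→33/8; new cluster DEIN
  updated: d(BV,DEIN)=43/2
step 5: merge (BV,DEIN) at d=43/2; branch lengths BV→41/4, DEIN→45/8; new cluster BDEINV
final tree: ((B:1/2,V:1/2):41/4,((D:1,E:1):33/8,(I:1,N:1):33/8):45/8)
total length: 233/8

DE,IN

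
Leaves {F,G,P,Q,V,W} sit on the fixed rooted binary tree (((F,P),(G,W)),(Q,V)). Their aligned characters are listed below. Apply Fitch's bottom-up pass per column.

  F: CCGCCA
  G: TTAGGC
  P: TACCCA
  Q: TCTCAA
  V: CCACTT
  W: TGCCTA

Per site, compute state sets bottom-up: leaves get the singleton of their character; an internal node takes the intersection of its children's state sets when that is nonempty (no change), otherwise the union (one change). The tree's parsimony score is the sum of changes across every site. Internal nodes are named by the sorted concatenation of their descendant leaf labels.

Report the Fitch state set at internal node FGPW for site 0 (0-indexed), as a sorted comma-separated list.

[col 0] FP: children F:{C}, P:{T} ∪→ {C,T}; cost 1
[col 0] GW: children G:{T}, W:{T} ∩→ {T}; cost 0
[col 0] FGPW: children FP:{C,T}, GW:{T} ∩→ {T}; cost 0
[col 0] QV: children Q:{T}, V:{C} ∪→ {C,T}; cost 1
[col 0] FGPQVW: children FGPW:{T}, QV:{C,T} ∩→ {T}; cost 0
[col 1] FP: children F:{C}, P:{A} ∪→ {A,C}; cost 1
[col 1] GW: children G:{T}, W:{G} ∪→ {G,T}; cost 1
[col 1] FGPW: children FP:{A,C}, GW:{G,T} ∪→ {A,C,G,T}; cost 1
[col 1] QV: children Q:{C}, V:{C} ∩→ {C}; cost 0
[col 1] FGPQVW: children FGPW:{A,C,G,T}, QV:{C} ∩→ {C}; cost 0
[col 2] FP: children F:{G}, P:{C} ∪→ {C,G}; cost 1
[col 2] GW: children G:{A}, W:{C} ∪→ {A,C}; cost 1
[col 2] FGPW: children FP:{C,G}, GW:{A,C} ∩→ {C}; cost 0
[col 2] QV: children Q:{T}, V:{A} ∪→ {A,T}; cost 1
[col 2] FGPQVW: children FGPW:{C}, QV:{A,T} ∪→ {A,C,T}; cost 1
[col 3] FP: children F:{C}, P:{C} ∩→ {C}; cost 0
[col 3] GW: children G:{G}, W:{C} ∪→ {C,G}; cost 1
[col 3] FGPW: children FP:{C}, GW:{C,G} ∩→ {C}; cost 0
[col 3] QV: children Q:{C}, V:{C} ∩→ {C}; cost 0
[col 3] FGPQVW: children FGPW:{C}, QV:{C} ∩→ {C}; cost 0
[col 4] FP: children F:{C}, P:{C} ∩→ {C}; cost 0
[col 4] GW: children G:{G}, W:{T} ∪→ {G,T}; cost 1
[col 4] FGPW: children FP:{C}, GW:{G,T} ∪→ {C,G,T}; cost 1
[col 4] QV: children Q:{A}, V:{T} ∪→ {A,T}; cost 1
[col 4] FGPQVW: children FGPW:{C,G,T}, QV:{A,T} ∩→ {T}; cost 0
[col 5] FP: children F:{A}, P:{A} ∩→ {A}; cost 0
[col 5] GW: children G:{C}, W:{A} ∪→ {A,C}; cost 1
[col 5] FGPW: children FP:{A}, GW:{A,C} ∩→ {A}; cost 0
[col 5] QV: children Q:{A}, V:{T} ∪→ {A,T}; cost 1
[col 5] FGPQVW: children FGPW:{A}, QV:{A,T} ∩→ {A}; cost 0
per-site changes: [2, 3, 4, 1, 3, 2]; total = 15

T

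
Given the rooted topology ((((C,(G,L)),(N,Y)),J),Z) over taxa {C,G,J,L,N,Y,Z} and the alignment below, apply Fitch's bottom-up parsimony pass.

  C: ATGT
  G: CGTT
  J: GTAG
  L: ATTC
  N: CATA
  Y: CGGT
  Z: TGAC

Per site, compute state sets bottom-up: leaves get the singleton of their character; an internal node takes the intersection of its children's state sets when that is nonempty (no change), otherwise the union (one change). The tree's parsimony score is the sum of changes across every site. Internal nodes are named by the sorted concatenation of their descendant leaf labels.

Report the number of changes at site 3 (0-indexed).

site 0, node GL: G={C} ∪ L={A} → {A,C} (+1)
site 0, node CGL: C={A} ∩ GL={A,C} → {A} (+0)
site 0, node NY: N={C} ∩ Y={C} → {C} (+0)
site 0, node CGLNY: CGL={A} ∪ NY={C} → {A,C} (+1)
site 0, node CGJLNY: CGLNY={A,C} ∪ J={G} → {A,C,G} (+1)
site 0, node CGJLNYZ: CGJLNY={A,C,G} ∪ Z={T} → {A,C,G,T} (+1)
site 1, node GL: G={G} ∪ L={T} → {G,T} (+1)
site 1, node CGL: C={T} ∩ GL={G,T} → {T} (+0)
site 1, node NY: N={A} ∪ Y={G} → {A,G} (+1)
site 1, node CGLNY: CGL={T} ∪ NY={A,G} → {A,G,T} (+1)
site 1, node CGJLNY: CGLNY={A,G,T} ∩ J={T} → {T} (+0)
site 1, node CGJLNYZ: CGJLNY={T} ∪ Z={G} → {G,T} (+1)
site 2, node GL: G={T} ∩ L={T} → {T} (+0)
site 2, node CGL: C={G} ∪ GL={T} → {G,T} (+1)
site 2, node NY: N={T} ∪ Y={G} → {G,T} (+1)
site 2, node CGLNY: CGL={G,T} ∩ NY={G,T} → {G,T} (+0)
site 2, node CGJLNY: CGLNY={G,T} ∪ J={A} → {A,G,T} (+1)
site 2, node CGJLNYZ: CGJLNY={A,G,T} ∩ Z={A} → {A} (+0)
site 3, node GL: G={T} ∪ L={C} → {C,T} (+1)
site 3, node CGL: C={T} ∩ GL={C,T} → {T} (+0)
site 3, node NY: N={A} ∪ Y={T} → {A,T} (+1)
site 3, node CGLNY: CGL={T} ∩ NY={A,T} → {T} (+0)
site 3, node CGJLNY: CGLNY={T} ∪ J={G} → {G,T} (+1)
site 3, node CGJLNYZ: CGJLNY={G,T} ∪ Z={C} → {C,G,T} (+1)
per-site changes: [4, 4, 3, 4]; total = 15

4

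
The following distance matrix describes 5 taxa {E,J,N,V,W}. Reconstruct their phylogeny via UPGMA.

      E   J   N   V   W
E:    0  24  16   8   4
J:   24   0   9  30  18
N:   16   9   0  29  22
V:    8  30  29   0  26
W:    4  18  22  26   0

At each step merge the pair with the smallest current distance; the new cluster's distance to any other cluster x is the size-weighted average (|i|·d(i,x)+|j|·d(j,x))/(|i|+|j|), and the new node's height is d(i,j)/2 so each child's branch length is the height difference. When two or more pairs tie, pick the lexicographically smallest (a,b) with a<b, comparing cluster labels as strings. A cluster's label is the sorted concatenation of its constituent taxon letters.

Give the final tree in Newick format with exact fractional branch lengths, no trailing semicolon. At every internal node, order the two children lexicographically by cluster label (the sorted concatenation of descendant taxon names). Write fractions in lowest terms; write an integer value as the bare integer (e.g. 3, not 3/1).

1. join E+W (d=4) ⇒ EW; edges |E|=2, |W|=2
  updated: d(EW,J)=21, d(EW,N)=19, d(EW,V)=17
2. join J+N (d=9) ⇒ JN; edges |J|=9/2, |N|=9/2
  updated: d(EW,JN)=20, d(JN,V)=59/2
3. join EW+V (d=17) ⇒ EVW; edges |EW|=13/2, |V|=17/2
  updated: d(EVW,JN)=139/6
4. join EVW+JN (d=139/6) ⇒ EJNVW; edges |EVW|=37/12, |JN|=85/12
final tree: (((E:2,W:2):13/2,V:17/2):37/12,(J:9/2,N:9/2):85/12)
total length: 229/6

(((E:2,W:2):13/2,V:17/2):37/12,(J:9/2,N:9/2):85/12)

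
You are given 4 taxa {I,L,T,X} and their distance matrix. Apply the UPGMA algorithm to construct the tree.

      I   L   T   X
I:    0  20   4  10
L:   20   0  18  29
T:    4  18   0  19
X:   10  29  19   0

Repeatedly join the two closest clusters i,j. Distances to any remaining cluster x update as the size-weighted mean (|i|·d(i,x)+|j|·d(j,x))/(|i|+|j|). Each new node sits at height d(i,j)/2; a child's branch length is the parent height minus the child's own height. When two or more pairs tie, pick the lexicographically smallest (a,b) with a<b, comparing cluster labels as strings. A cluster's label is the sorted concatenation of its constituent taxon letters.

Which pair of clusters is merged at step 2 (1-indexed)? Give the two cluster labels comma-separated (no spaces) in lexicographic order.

IT,X

step 1: merge (I,T) at d=4; branch lengths I→2, T→2; new cluster IT
  updated: d(IT,L)=19, d(IT,X)=29/2
step 2: merge (IT,X) at d=29/2; branch lengths IT→21/4, X→29/4; new cluster ITX
  updated: d(ITX,L)=67/3
step 3: merge (ITX,L) at d=67/3; branch lengths ITX→47/12, L→67/6; new cluster ILTX
final tree: (((I:2,T:2):21/4,X:29/4):47/12,L:67/6)
total length: 379/12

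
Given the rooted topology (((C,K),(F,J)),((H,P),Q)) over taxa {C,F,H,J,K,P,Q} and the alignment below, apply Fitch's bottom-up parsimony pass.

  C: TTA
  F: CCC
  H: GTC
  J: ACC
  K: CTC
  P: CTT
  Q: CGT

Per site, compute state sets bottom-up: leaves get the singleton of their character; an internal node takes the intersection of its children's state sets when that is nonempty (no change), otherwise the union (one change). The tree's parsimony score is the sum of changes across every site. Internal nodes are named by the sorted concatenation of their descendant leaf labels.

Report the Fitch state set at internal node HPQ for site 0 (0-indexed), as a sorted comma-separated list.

[col 0] CK: children C:{T}, K:{C} ∪→ {C,T}; cost 1
[col 0] FJ: children F:{C}, J:{A} ∪→ {A,C}; cost 1
[col 0] CFJK: children CK:{C,T}, FJ:{A,C} ∩→ {C}; cost 0
[col 0] HP: children H:{G}, P:{C} ∪→ {C,G}; cost 1
[col 0] HPQ: children HP:{C,G}, Q:{C} ∩→ {C}; cost 0
[col 0] CFHJKPQ: children CFJK:{C}, HPQ:{C} ∩→ {C}; cost 0
[col 1] CK: children C:{T}, K:{T} ∩→ {T}; cost 0
[col 1] FJ: children F:{C}, J:{C} ∩→ {C}; cost 0
[col 1] CFJK: children CK:{T}, FJ:{C} ∪→ {C,T}; cost 1
[col 1] HP: children H:{T}, P:{T} ∩→ {T}; cost 0
[col 1] HPQ: children HP:{T}, Q:{G} ∪→ {G,T}; cost 1
[col 1] CFHJKPQ: children CFJK:{C,T}, HPQ:{G,T} ∩→ {T}; cost 0
[col 2] CK: children C:{A}, K:{C} ∪→ {A,C}; cost 1
[col 2] FJ: children F:{C}, J:{C} ∩→ {C}; cost 0
[col 2] CFJK: children CK:{A,C}, FJ:{C} ∩→ {C}; cost 0
[col 2] HP: children H:{C}, P:{T} ∪→ {C,T}; cost 1
[col 2] HPQ: children HP:{C,T}, Q:{T} ∩→ {T}; cost 0
[col 2] CFHJKPQ: children CFJK:{C}, HPQ:{T} ∪→ {C,T}; cost 1
per-site changes: [3, 2, 3]; total = 8

C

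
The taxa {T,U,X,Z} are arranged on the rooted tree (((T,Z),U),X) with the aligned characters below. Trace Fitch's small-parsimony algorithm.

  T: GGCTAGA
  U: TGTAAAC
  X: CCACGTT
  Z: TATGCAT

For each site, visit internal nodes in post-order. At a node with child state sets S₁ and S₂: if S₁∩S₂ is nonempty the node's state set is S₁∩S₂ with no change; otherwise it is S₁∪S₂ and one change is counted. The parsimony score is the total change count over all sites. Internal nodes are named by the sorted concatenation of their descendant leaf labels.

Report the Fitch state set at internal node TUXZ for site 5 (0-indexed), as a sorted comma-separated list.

site 0, node TZ: T={G} ∪ Z={T} → {G,T} (+1)
site 0, node TUZ: TZ={G,T} ∩ U={T} → {T} (+0)
site 0, node TUXZ: TUZ={T} ∪ X={C} → {C,T} (+1)
site 1, node TZ: T={G} ∪ Z={A} → {A,G} (+1)
site 1, node TUZ: TZ={A,G} ∩ U={G} → {G} (+0)
site 1, node TUXZ: TUZ={G} ∪ X={C} → {C,G} (+1)
site 2, node TZ: T={C} ∪ Z={T} → {C,T} (+1)
site 2, node TUZ: TZ={C,T} ∩ U={T} → {T} (+0)
site 2, node TUXZ: TUZ={T} ∪ X={A} → {A,T} (+1)
site 3, node TZ: T={T} ∪ Z={G} → {G,T} (+1)
site 3, node TUZ: TZ={G,T} ∪ U={A} → {A,G,T} (+1)
site 3, node TUXZ: TUZ={A,G,T} ∪ X={C} → {A,C,G,T} (+1)
site 4, node TZ: T={A} ∪ Z={C} → {A,C} (+1)
site 4, node TUZ: TZ={A,C} ∩ U={A} → {A} (+0)
site 4, node TUXZ: TUZ={A} ∪ X={G} → {A,G} (+1)
site 5, node TZ: T={G} ∪ Z={A} → {A,G} (+1)
site 5, node TUZ: TZ={A,G} ∩ U={A} → {A} (+0)
site 5, node TUXZ: TUZ={A} ∪ X={T} → {A,T} (+1)
site 6, node TZ: T={A} ∪ Z={T} → {A,T} (+1)
site 6, node TUZ: TZ={A,T} ∪ U={C} → {A,C,T} (+1)
site 6, node TUXZ: TUZ={A,C,T} ∩ X={T} → {T} (+0)
per-site changes: [2, 2, 2, 3, 2, 2, 2]; total = 15

A,T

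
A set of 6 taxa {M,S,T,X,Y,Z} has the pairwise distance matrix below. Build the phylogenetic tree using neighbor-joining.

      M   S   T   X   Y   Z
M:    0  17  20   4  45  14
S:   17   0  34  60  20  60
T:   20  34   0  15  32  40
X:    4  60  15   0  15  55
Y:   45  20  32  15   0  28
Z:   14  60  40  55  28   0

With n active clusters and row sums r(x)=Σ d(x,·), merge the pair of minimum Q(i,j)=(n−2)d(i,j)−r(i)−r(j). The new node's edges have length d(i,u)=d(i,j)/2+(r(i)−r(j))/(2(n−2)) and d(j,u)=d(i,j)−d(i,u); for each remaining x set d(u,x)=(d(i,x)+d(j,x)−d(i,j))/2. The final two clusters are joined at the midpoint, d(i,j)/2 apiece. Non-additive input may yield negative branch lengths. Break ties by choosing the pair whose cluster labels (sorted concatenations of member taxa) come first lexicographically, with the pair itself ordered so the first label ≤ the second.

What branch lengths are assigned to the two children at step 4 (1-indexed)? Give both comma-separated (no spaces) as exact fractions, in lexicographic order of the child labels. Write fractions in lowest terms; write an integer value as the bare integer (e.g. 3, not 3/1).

iteration 1: select S,Y (d=20, Q=-251); attach at lengths (131/8, 29/8); label the merged cluster SY
  updated: d(M,SY)=21, d(SY,T)=23, d(SY,X)=55/2, d(SY,Z)=34
iteration 2: select M,Z (d=14, Q=-160); attach at lengths (-7, 21); label the merged cluster MZ
  updated: d(MZ,SY)=41/2, d(MZ,T)=23, d(MZ,X)=45/2
iteration 3: select MZ,SY (d=41/2, Q=-96); attach at lengths (9, 23/2); label the merged cluster MSYZ
  updated: d(MSYZ,T)=51/4, d(MSYZ,X)=59/4
iteration 4: select MSYZ,T (d=51/4, Q=-85/2); attach at lengths (25/4, 13/2); label the merged cluster MSTYZ
  updated: d(MSTYZ,X)=17/2
iteration 5: select MSTYZ,X (d=17/2); attach at lengths (17/4, 17/4); label the merged cluster MSTXYZ
final tree: ((((M:-7,Z:21):9,(S:131/8,Y:29/8):23/2):25/4,T:13/2):17/4,X:17/4)
total length: 303/4

25/4,13/2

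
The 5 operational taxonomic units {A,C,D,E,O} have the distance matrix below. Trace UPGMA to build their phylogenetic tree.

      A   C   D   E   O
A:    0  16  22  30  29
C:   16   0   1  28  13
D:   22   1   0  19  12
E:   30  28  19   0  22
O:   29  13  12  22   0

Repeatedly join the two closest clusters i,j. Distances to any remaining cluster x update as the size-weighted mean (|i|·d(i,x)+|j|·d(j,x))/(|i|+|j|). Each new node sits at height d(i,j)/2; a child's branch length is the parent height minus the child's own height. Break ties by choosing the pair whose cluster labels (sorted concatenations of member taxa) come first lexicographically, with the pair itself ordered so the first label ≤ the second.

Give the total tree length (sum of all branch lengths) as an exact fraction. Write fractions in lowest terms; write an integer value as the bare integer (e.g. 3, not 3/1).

128/3

iteration 1: select C,D (d=1); attach at lengths (1/2, 1/2); label the merged cluster CD
  updated: d(A,CD)=19, d(CD,E)=47/2, d(CD,O)=25/2
iteration 2: select CD,O (d=25/2); attach at lengths (23/4, 25/4); label the merged cluster CDO
  updated: d(A,CDO)=67/3, d(CDO,E)=23
iteration 3: select A,CDO (d=67/3); attach at lengths (67/6, 59/12); label the merged cluster ACDO
  updated: d(ACDO,E)=99/4
iteration 4: select ACDO,E (d=99/4); attach at lengths (29/24, 99/8); label the merged cluster ACDEO
final tree: ((A:67/6,((C:1/2,D:1/2):23/4,O:25/4):59/12):29/24,E:99/8)
total length: 128/3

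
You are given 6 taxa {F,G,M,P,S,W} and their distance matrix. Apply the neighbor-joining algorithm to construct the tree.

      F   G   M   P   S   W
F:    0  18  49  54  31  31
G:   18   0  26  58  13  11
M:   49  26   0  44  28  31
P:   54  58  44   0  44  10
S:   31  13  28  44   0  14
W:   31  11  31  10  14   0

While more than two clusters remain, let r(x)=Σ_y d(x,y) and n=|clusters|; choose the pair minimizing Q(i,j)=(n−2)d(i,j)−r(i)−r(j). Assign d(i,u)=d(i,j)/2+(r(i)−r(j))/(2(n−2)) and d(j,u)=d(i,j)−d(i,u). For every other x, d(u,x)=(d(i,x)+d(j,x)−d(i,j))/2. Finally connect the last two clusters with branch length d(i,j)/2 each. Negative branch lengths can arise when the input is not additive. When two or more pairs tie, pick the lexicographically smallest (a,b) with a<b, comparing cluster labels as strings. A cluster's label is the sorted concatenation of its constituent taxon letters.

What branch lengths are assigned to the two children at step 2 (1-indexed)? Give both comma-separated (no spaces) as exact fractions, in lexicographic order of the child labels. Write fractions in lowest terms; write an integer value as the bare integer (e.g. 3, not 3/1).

103/6,5/6

step 1: merge (P,W) at d=10, Q=-267; branch lengths P→153/8, W→-73/8; new cluster PW
  updated: d(F,PW)=75/2, d(G,PW)=59/2, d(M,PW)=65/2, d(PW,S)=24
step 2: merge (F,G) at d=18, Q=-168; branch lengths F→103/6, G→5/6; new cluster FG
  updated: d(FG,M)=57/2, d(FG,PW)=49/2, d(FG,S)=13
step 3: merge (FG,S) at d=13, Q=-105; branch lengths FG→27/4, S→25/4; new cluster FGS
  updated: d(FGS,M)=87/4, d(FGS,PW)=71/4
step 4: merge (FGS,M) at d=87/4, Q=-72; branch lengths FGS→7/2, M→73/4; new cluster FGMS
  updated: d(FGMS,PW)=57/4
step 5: merge (FGMS,PW) at d=57/4; branch lengths FGMS→57/8, PW→57/8; new cluster FGMPSW
final tree: ((((F:103/6,G:5/6):27/4,S:25/4):7/2,M:73/4):57/8,(P:153/8,W:-73/8):57/8)
total length: 77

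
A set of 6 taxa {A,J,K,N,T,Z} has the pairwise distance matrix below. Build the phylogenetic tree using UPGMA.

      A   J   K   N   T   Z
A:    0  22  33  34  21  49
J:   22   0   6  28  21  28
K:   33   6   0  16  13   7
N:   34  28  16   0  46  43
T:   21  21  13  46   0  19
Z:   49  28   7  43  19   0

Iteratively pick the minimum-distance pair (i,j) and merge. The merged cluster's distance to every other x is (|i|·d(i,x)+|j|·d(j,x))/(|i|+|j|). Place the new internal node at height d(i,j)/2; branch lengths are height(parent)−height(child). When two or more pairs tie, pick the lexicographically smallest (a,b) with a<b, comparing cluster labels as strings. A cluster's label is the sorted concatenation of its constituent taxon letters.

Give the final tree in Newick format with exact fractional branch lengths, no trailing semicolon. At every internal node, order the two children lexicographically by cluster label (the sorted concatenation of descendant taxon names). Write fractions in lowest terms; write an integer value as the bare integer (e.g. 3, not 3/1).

((A:125/8,(((J:3,K:3):11/2,T:17/2):1/2,Z:9):53/8):43/40,N:167/10)

iteration 1: select J,K (d=6); attach at lengths (3, 3); label the merged cluster JK
  updated: d(A,JK)=55/2, d(JK,N)=22, d(JK,T)=17, d(JK,Z)=35/2
iteration 2: select JK,T (d=17); attach at lengths (11/2, 17/2); label the merged cluster JKT
  updated: d(A,JKT)=76/3, d(JKT,N)=30, d(JKT,Z)=18
iteration 3: select JKT,Z (d=18); attach at lengths (1/2, 9); label the merged cluster JKTZ
  updated: d(A,JKTZ)=125/4, d(JKTZ,N)=133/4
iteration 4: select A,JKTZ (d=125/4); attach at lengths (125/8, 53/8); label the merged cluster AJKTZ
  updated: d(AJKTZ,N)=167/5
iteration 5: select AJKTZ,N (d=167/5); attach at lengths (43/40, 167/10); label the merged cluster AJKNTZ
final tree: ((A:125/8,(((J:3,K:3):11/2,T:17/2):1/2,Z:9):53/8):43/40,N:167/10)
total length: 2781/40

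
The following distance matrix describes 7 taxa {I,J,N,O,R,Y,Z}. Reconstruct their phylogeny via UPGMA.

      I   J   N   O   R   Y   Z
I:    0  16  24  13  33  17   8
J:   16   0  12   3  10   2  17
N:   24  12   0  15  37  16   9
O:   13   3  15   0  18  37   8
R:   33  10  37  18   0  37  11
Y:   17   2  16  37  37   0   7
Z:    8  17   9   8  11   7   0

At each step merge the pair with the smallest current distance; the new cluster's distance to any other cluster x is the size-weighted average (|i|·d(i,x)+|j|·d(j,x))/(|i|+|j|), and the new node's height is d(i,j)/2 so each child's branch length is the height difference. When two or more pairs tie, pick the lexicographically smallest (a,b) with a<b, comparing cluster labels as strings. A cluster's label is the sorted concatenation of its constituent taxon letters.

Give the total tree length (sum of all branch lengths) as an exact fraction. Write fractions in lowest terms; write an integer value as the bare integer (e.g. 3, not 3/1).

iteration 1: select J,Y (d=2); attach at lengths (1, 1); label the merged cluster JY
  updated: d(I,JY)=33/2, d(JY,N)=14, d(JY,O)=20, d(JY,R)=47/2, d(JY,Z)=12
iteration 2: select I,Z (d=8); attach at lengths (4, 4); label the merged cluster IZ
  updated: d(IZ,JY)=57/4, d(IZ,N)=33/2, d(IZ,O)=21/2, d(IZ,R)=22
iteration 3: select IZ,O (d=21/2); attach at lengths (5/4, 21/4); label the merged cluster IOZ
  updated: d(IOZ,JY)=97/6, d(IOZ,N)=16, d(IOZ,R)=62/3
iteration 4: select JY,N (d=14); attach at lengths (6, 7); label the merged cluster JNY
  updated: d(IOZ,JNY)=145/9, d(JNY,R)=28
iteration 5: select IOZ,JNY (d=145/9); attach at lengths (101/36, 19/18); label the merged cluster IJNOYZ
  updated: d(IJNOYZ,R)=73/3
iteration 6: select IJNOYZ,R (d=73/3); attach at lengths (37/9, 73/6); label the merged cluster IJNORYZ
final tree: ((((I:4,Z:4):5/4,O:21/4):101/36,((J:1,Y:1):6,N:7):19/18):37/9,R:73/6)
total length: 1787/36

1787/36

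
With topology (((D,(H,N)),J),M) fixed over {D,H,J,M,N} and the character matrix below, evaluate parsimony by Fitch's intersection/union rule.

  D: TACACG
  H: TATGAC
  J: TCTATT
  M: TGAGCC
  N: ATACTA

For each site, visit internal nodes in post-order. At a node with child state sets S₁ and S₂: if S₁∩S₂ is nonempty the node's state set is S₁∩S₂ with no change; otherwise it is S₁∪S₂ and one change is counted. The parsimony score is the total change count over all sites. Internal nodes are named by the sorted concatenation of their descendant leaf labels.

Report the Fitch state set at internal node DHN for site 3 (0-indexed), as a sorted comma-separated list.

[col 0] HN: children H:{T}, N:{A} ∪→ {A,T}; cost 1
[col 0] DHN: children D:{T}, HN:{A,T} ∩→ {T}; cost 0
[col 0] DHJN: children DHN:{T}, J:{T} ∩→ {T}; cost 0
[col 0] DHJMN: children DHJN:{T}, M:{T} ∩→ {T}; cost 0
[col 1] HN: children H:{A}, N:{T} ∪→ {A,T}; cost 1
[col 1] DHN: children D:{A}, HN:{A,T} ∩→ {A}; cost 0
[col 1] DHJN: children DHN:{A}, J:{C} ∪→ {A,C}; cost 1
[col 1] DHJMN: children DHJN:{A,C}, M:{G} ∪→ {A,C,G}; cost 1
[col 2] HN: children H:{T}, N:{A} ∪→ {A,T}; cost 1
[col 2] DHN: children D:{C}, HN:{A,T} ∪→ {A,C,T}; cost 1
[col 2] DHJN: children DHN:{A,C,T}, J:{T} ∩→ {T}; cost 0
[col 2] DHJMN: children DHJN:{T}, M:{A} ∪→ {A,T}; cost 1
[col 3] HN: children H:{G}, N:{C} ∪→ {C,G}; cost 1
[col 3] DHN: children D:{A}, HN:{C,G} ∪→ {A,C,G}; cost 1
[col 3] DHJN: children DHN:{A,C,G}, J:{A} ∩→ {A}; cost 0
[col 3] DHJMN: children DHJN:{A}, M:{G} ∪→ {A,G}; cost 1
[col 4] HN: children H:{A}, N:{T} ∪→ {A,T}; cost 1
[col 4] DHN: children D:{C}, HN:{A,T} ∪→ {A,C,T}; cost 1
[col 4] DHJN: children DHN:{A,C,T}, J:{T} ∩→ {T}; cost 0
[col 4] DHJMN: children DHJN:{T}, M:{C} ∪→ {C,T}; cost 1
[col 5] HN: children H:{C}, N:{A} ∪→ {A,C}; cost 1
[col 5] DHN: children D:{G}, HN:{A,C} ∪→ {A,C,G}; cost 1
[col 5] DHJN: children DHN:{A,C,G}, J:{T} ∪→ {A,C,G,T}; cost 1
[col 5] DHJMN: children DHJN:{A,C,G,T}, M:{C} ∩→ {C}; cost 0
per-site changes: [1, 3, 3, 3, 3, 3]; total = 16

A,C,G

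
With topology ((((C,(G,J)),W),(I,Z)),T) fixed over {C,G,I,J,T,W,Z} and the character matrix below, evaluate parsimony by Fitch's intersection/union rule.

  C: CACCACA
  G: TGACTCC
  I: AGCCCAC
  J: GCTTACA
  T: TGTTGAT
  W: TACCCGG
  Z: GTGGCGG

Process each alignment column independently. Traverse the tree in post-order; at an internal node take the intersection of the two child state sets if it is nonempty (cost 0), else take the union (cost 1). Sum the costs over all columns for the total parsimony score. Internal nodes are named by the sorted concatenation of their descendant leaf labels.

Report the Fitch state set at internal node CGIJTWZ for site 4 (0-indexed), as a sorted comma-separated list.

C,G

[col 0] GJ: children G:{T}, J:{G} ∪→ {G,T}; cost 1
[col 0] CGJ: children C:{C}, GJ:{G,T} ∪→ {C,G,T}; cost 1
[col 0] CGJW: children CGJ:{C,G,T}, W:{T} ∩→ {T}; cost 0
[col 0] IZ: children I:{A}, Z:{G} ∪→ {A,G}; cost 1
[col 0] CGIJWZ: children CGJW:{T}, IZ:{A,G} ∪→ {A,G,T}; cost 1
[col 0] CGIJTWZ: children CGIJWZ:{A,G,T}, T:{T} ∩→ {T}; cost 0
[col 1] GJ: children G:{G}, J:{C} ∪→ {C,G}; cost 1
[col 1] CGJ: children C:{A}, GJ:{C,G} ∪→ {A,C,G}; cost 1
[col 1] CGJW: children CGJ:{A,C,G}, W:{A} ∩→ {A}; cost 0
[col 1] IZ: children I:{G}, Z:{T} ∪→ {G,T}; cost 1
[col 1] CGIJWZ: children CGJW:{A}, IZ:{G,T} ∪→ {A,G,T}; cost 1
[col 1] CGIJTWZ: children CGIJWZ:{A,G,T}, T:{G} ∩→ {G}; cost 0
[col 2] GJ: children G:{A}, J:{T} ∪→ {A,T}; cost 1
[col 2] CGJ: children C:{C}, GJ:{A,T} ∪→ {A,C,T}; cost 1
[col 2] CGJW: children CGJ:{A,C,T}, W:{C} ∩→ {C}; cost 0
[col 2] IZ: children I:{C}, Z:{G} ∪→ {C,G}; cost 1
[col 2] CGIJWZ: children CGJW:{C}, IZ:{C,G} ∩→ {C}; cost 0
[col 2] CGIJTWZ: children CGIJWZ:{C}, T:{T} ∪→ {C,T}; cost 1
[col 3] GJ: children G:{C}, J:{T} ∪→ {C,T}; cost 1
[col 3] CGJ: children C:{C}, GJ:{C,T} ∩→ {C}; cost 0
[col 3] CGJW: children CGJ:{C}, W:{C} ∩→ {C}; cost 0
[col 3] IZ: children I:{C}, Z:{G} ∪→ {C,G}; cost 1
[col 3] CGIJWZ: children CGJW:{C}, IZ:{C,G} ∩→ {C}; cost 0
[col 3] CGIJTWZ: children CGIJWZ:{C}, T:{T} ∪→ {C,T}; cost 1
[col 4] GJ: children G:{T}, J:{A} ∪→ {A,T}; cost 1
[col 4] CGJ: children C:{A}, GJ:{A,T} ∩→ {A}; cost 0
[col 4] CGJW: children CGJ:{A}, W:{C} ∪→ {A,C}; cost 1
[col 4] IZ: children I:{C}, Z:{C} ∩→ {C}; cost 0
[col 4] CGIJWZ: children CGJW:{A,C}, IZ:{C} ∩→ {C}; cost 0
[col 4] CGIJTWZ: children CGIJWZ:{C}, T:{G} ∪→ {C,G}; cost 1
[col 5] GJ: children G:{C}, J:{C} ∩→ {C}; cost 0
[col 5] CGJ: children C:{C}, GJ:{C} ∩→ {C}; cost 0
[col 5] CGJW: children CGJ:{C}, W:{G} ∪→ {C,G}; cost 1
[col 5] IZ: children I:{A}, Z:{G} ∪→ {A,G}; cost 1
[col 5] CGIJWZ: children CGJW:{C,G}, IZ:{A,G} ∩→ {G}; cost 0
[col 5] CGIJTWZ: children CGIJWZ:{G}, T:{A} ∪→ {A,G}; cost 1
[col 6] GJ: children G:{C}, J:{A} ∪→ {A,C}; cost 1
[col 6] CGJ: children C:{A}, GJ:{A,C} ∩→ {A}; cost 0
[col 6] CGJW: children CGJ:{A}, W:{G} ∪→ {A,G}; cost 1
[col 6] IZ: children I:{C}, Z:{G} ∪→ {C,G}; cost 1
[col 6] CGIJWZ: children CGJW:{A,G}, IZ:{C,G} ∩→ {G}; cost 0
[col 6] CGIJTWZ: children CGIJWZ:{G}, T:{T} ∪→ {G,T}; cost 1
per-site changes: [4, 4, 4, 3, 3, 3, 4]; total = 25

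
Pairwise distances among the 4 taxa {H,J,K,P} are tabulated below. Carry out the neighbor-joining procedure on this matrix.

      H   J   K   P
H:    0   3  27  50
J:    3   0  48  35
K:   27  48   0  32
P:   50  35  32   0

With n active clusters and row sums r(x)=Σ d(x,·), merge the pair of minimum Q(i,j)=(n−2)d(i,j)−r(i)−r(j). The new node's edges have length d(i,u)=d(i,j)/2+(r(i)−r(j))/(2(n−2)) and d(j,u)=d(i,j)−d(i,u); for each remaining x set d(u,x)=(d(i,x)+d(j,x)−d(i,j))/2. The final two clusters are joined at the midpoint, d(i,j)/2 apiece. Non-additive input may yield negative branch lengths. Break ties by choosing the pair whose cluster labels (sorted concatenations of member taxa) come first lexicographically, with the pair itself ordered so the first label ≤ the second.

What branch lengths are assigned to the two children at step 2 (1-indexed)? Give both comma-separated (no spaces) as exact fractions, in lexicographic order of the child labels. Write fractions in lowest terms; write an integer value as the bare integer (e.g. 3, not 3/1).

iteration 1: select H,J (d=3, Q=-160); attach at lengths (0, 3); label the merged cluster HJ
  updated: d(HJ,K)=36, d(HJ,P)=41
iteration 2: select HJ,K (d=36, Q=-109); attach at lengths (45/2, 27/2); label the merged cluster HJK
  updated: d(HJK,P)=37/2
iteration 3: select HJK,P (d=37/2); attach at lengths (37/4, 37/4); label the merged cluster HJKP
final tree: (((H:0,J:3):45/2,K:27/2):37/4,P:37/4)
total length: 115/2

45/2,27/2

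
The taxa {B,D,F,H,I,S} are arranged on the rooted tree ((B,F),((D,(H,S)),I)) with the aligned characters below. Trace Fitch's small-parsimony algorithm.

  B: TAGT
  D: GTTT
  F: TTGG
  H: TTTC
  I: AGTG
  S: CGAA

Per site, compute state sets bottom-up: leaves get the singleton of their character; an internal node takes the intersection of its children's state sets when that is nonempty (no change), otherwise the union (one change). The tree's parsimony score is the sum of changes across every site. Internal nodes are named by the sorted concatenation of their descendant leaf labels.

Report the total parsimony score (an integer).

BF@0: {T} ∩ {T} = {T} (intersection, +0)
HS@0: {T} ∪ {C} = {C,T} (union, +1)
DHS@0: {G} ∪ {C,T} = {C,G,T} (union, +1)
DHIS@0: {C,G,T} ∪ {A} = {A,C,G,T} (union, +1)
BDFHIS@0: {T} ∩ {A,C,G,T} = {T} (intersection, +0)
BF@1: {A} ∪ {T} = {A,T} (union, +1)
HS@1: {T} ∪ {G} = {G,T} (union, +1)
DHS@1: {T} ∩ {G,T} = {T} (intersection, +0)
DHIS@1: {T} ∪ {G} = {G,T} (union, +1)
BDFHIS@1: {A,T} ∩ {G,T} = {T} (intersection, +0)
BF@2: {G} ∩ {G} = {G} (intersection, +0)
HS@2: {T} ∪ {A} = {A,T} (union, +1)
DHS@2: {T} ∩ {A,T} = {T} (intersection, +0)
DHIS@2: {T} ∩ {T} = {T} (intersection, +0)
BDFHIS@2: {G} ∪ {T} = {G,T} (union, +1)
BF@3: {T} ∪ {G} = {G,T} (union, +1)
HS@3: {C} ∪ {A} = {A,C} (union, +1)
DHS@3: {T} ∪ {A,C} = {A,C,T} (union, +1)
DHIS@3: {A,C,T} ∪ {G} = {A,C,G,T} (union, +1)
BDFHIS@3: {G,T} ∩ {A,C,G,T} = {G,T} (intersection, +0)
per-site changes: [3, 3, 2, 4]; total = 12

12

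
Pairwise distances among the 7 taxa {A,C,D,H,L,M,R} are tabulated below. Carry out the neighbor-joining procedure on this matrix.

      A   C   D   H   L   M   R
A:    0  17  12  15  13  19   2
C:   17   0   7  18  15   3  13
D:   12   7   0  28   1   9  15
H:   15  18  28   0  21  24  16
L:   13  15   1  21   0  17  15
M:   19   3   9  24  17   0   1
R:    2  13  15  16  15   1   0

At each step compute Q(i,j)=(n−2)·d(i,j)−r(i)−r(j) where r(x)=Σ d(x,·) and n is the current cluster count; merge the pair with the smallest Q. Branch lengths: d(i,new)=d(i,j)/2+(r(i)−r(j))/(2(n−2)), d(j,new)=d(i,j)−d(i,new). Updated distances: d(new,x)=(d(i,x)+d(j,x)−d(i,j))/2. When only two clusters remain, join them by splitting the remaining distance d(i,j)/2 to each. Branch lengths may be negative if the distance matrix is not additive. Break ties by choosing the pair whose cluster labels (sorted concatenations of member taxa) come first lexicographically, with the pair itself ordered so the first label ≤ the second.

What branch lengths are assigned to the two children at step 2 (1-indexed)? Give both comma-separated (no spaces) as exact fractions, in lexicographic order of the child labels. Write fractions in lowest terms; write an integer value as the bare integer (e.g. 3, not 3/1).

iteration 1: select D,L (d=1, Q=-149); attach at lengths (-1/2, 3/2); label the merged cluster DL
  updated: d(A,DL)=12, d(C,DL)=21/2, d(DL,H)=24, d(DL,M)=25/2, d(DL,R)=29/2
iteration 2: select C,M (d=3, Q=-109); attach at lengths (7/4, 5/4); label the merged cluster CM
  updated: d(A,CM)=33/2, d(CM,DL)=10, d(CM,H)=39/2, d(CM,R)=11/2
iteration 3: select CM,DL (d=10, Q=-82); attach at lengths (7/2, 13/2); label the merged cluster CDLM
  updated: d(A,CDLM)=37/4, d(CDLM,H)=67/4, d(CDLM,R)=5
iteration 4: select A,R (d=2, Q=-181/4); attach at lengths (29/16, 3/16); label the merged cluster AR
  updated: d(AR,CDLM)=49/8, d(AR,H)=29/2
iteration 5: select AR,CDLM (d=49/8, Q=-299/8); attach at lengths (31/16, 67/16); label the merged cluster ACDLMR
  updated: d(ACDLMR,H)=201/16
iteration 6: select ACDLMR,H (d=201/16); attach at lengths (201/32, 201/32); label the merged cluster ACDHLMR
final tree: (((A:29/16,R:3/16):31/16,((C:7/4,M:5/4):7/2,(D:-1/2,L:3/2):13/2):67/16):201/32,H:201/32)
total length: 555/16

7/4,5/4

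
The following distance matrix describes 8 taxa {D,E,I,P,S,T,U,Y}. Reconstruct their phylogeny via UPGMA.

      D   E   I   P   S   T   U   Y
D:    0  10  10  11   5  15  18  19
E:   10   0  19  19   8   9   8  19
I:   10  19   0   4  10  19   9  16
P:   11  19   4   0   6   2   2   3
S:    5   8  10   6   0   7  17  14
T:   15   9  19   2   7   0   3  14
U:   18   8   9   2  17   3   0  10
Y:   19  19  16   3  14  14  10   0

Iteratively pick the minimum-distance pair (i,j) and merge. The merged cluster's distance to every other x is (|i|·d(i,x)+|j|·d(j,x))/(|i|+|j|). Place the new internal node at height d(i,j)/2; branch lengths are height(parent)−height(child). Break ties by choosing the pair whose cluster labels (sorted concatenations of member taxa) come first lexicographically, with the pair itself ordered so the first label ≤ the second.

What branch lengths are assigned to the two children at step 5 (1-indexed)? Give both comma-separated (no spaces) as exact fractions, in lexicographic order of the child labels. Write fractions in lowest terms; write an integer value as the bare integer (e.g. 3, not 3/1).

step 1: merge (P,T) at d=2; branch lengths P→1, T→1; new cluster PT
  updated: d(D,PT)=13, d(E,PT)=14, d(I,PT)=23/2, d(PT,S)=13/2, d(PT,U)=5/2, d(PT,Y)=17/2
step 2: merge (PT,U) at d=5/2; branch lengths PT→1/4, U→5/4; new cluster PTU
  updated: d(D,PTU)=44/3, d(E,PTU)=12, d(I,PTU)=32/3, d(PTU,S)=10, d(PTU,Y)=9
step 3: merge (D,S) at d=5; branch lengths D→5/2, S→5/2; new cluster DS
  updated: d(DS,E)=9, d(DS,I)=10, d(DS,PTU)=37/3, d(DS,Y)=33/2
step 4: merge (DS,E) at d=9; branch lengths DS→2, E→9/2; new cluster DES
  updated: d(DES,I)=13, d(DES,PTU)=110/9, d(DES,Y)=52/3
step 5: merge (PTU,Y) at d=9; branch lengths PTU→13/4, Y→9/2; new cluster PTUY
  updated: d(DES,PTUY)=27/2, d(I,PTUY)=12
step 6: merge (I,PTUY) at d=12; branch lengths I→6, PTUY→3/2; new cluster IPTUY
  updated: d(DES,IPTUY)=67/5
step 7: merge (DES,IPTUY) at d=67/5; branch lengths DES→11/5, IPTUY→7/10; new cluster DEIPSTUY
final tree: (((D:5/2,S:5/2):2,E:9/2):11/5,(I:6,(((P:1,T:1):1/4,U:5/4):13/4,Y:9/2):3/2):7/10)
total length: 663/20

13/4,9/2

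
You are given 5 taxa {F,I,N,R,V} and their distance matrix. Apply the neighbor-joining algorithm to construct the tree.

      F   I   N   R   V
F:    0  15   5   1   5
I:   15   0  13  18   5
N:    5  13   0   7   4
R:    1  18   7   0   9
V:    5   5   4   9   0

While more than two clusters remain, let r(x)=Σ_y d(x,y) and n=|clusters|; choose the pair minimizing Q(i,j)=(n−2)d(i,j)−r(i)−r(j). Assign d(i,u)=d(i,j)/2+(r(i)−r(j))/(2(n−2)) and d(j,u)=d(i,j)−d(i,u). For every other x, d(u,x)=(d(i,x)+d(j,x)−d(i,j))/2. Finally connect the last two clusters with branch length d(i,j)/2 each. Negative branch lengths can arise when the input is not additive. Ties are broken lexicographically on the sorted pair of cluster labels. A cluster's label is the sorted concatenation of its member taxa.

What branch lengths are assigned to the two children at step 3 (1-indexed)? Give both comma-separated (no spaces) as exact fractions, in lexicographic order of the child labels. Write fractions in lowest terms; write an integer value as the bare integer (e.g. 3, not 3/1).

step 1: merge (I,V) at d=5, Q=-59; branch lengths I→43/6, V→-13/6; new cluster IV
  updated: d(F,IV)=15/2, d(IV,N)=6, d(IV,R)=11
step 2: merge (F,R) at d=1, Q=-61/2; branch lengths F→-7/8, R→15/8; new cluster FR
  updated: d(FR,IV)=35/4, d(FR,N)=11/2
step 3: merge (FR,IV) at d=35/4, Q=-81/4; branch lengths FR→33/8, IV→37/8; new cluster FIRV
  updated: d(FIRV,N)=11/8
step 4: merge (FIRV,N) at d=11/8; branch lengths FIRV→11/16, N→11/16; new cluster FINRV
final tree: (((F:-7/8,R:15/8):33/8,(I:43/6,V:-13/6):37/8):11/16,N:11/16)
total length: 129/8

33/8,37/8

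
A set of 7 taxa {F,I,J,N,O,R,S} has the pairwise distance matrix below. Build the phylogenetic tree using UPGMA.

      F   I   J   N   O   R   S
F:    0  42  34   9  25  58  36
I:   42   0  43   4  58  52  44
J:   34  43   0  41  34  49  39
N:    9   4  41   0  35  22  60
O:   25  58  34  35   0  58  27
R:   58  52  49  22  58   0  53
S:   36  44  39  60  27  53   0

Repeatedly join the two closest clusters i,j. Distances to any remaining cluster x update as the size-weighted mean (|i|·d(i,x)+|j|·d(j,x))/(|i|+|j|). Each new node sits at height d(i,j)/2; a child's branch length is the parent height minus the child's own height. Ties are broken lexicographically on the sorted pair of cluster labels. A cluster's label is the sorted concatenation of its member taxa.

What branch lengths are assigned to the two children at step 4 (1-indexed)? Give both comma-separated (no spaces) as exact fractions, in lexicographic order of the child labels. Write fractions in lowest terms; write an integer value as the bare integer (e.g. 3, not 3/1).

step 1: merge (I,N) at d=4; branch lengths I→2, N→2; new cluster IN
  updated: d(F,IN)=51/2, d(IN,J)=42, d(IN,O)=93/2, d(IN,R)=37, d(IN,S)=52
step 2: merge (F,O) at d=25; branch lengths F→25/2, O→25/2; new cluster FO
  updated: d(FO,IN)=36, d(FO,J)=34, d(FO,R)=58, d(FO,S)=63/2
step 3: merge (FO,S) at d=63/2; branch lengths FO→13/4, S→63/4; new cluster FOS
  updated: d(FOS,IN)=124/3, d(FOS,J)=107/3, d(FOS,R)=169/3
step 4: merge (FOS,J) at d=107/3; branch lengths FOS→25/12, J→107/6; new cluster FJOS
  updated: d(FJOS,IN)=83/2, d(FJOS,R)=109/2
step 5: merge (IN,R) at d=37; branch lengths IN→33/2, R→37/2; new cluster INR
  updated: d(FJOS,INR)=275/6
step 6: merge (FJOS,INR) at d=275/6; branch lengths FJOS→61/12, INR→53/12; new cluster FIJNORS
final tree: ((((F:25/2,O:25/2):13/4,S:63/4):25/12,J:107/6):61/12,((I:2,N:2):33/2,R:37/2):53/12)
total length: 1349/12

25/12,107/6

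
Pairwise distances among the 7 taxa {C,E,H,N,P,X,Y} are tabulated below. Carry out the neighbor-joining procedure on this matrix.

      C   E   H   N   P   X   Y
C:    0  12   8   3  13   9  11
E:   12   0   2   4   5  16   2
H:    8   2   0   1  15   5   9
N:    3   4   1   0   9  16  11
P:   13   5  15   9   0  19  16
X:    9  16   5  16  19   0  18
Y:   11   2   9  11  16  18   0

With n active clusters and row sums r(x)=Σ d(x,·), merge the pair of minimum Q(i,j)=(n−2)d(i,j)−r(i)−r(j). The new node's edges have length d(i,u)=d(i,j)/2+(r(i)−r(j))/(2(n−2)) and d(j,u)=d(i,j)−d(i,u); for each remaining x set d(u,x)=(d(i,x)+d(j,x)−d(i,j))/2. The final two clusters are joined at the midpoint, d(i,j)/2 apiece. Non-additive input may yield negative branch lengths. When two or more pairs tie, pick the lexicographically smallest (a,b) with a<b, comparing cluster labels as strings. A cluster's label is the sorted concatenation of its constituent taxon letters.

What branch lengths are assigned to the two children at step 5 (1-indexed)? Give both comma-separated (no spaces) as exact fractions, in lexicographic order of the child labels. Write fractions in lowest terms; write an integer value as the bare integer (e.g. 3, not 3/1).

35/32,83/32

1. join E+Y (d=2, Q=-98) ⇒ EY; edges |E|=-8/5, |Y|=18/5
  updated: d(C,EY)=21/2, d(EY,H)=9/2, d(EY,N)=13/2, d(EY,P)=19/2, d(EY,X)=16
2. join H+X (d=5, Q=-157/2) ⇒ HX; edges |H|=-23/16, |X|=103/16
  updated: d(C,HX)=6, d(EY,HX)=31/4, d(HX,N)=6, d(HX,P)=29/2
3. join EY+P (d=19/2, Q=-207/4) ⇒ EPY; edges |EY|=67/24, |P|=161/24
  updated: d(C,EPY)=7, d(EPY,HX)=51/8, d(EPY,N)=3
4. join C+HX (d=6, Q=-179/8) ⇒ CHX; edges |C|=77/32, |HX|=115/32
  updated: d(CHX,EPY)=59/16, d(CHX,N)=3/2
5. join CHX+EPY (d=59/16, Q=-131/16) ⇒ CEHPXY; edges |CHX|=35/32, |EPY|=83/32
  updated: d(CEHPXY,N)=13/32
6. join CEHPXY+N (d=13/32) ⇒ CEHNPXY; edges |CEHPXY|=13/64, |N|=13/64
final tree: (((C:77/32,(H:-23/16,X:103/16):115/32):35/32,((E:-8/5,Y:18/5):67/24,P:161/24):83/32):13/64,N:13/64)
total length: 851/32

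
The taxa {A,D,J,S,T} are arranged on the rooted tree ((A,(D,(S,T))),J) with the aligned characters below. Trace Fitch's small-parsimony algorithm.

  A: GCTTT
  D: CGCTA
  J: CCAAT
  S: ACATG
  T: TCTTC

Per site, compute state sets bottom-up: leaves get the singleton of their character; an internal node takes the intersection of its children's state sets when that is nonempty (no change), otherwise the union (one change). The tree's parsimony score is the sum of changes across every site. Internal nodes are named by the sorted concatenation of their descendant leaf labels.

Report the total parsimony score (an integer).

11

[col 0] ST: children S:{A}, T:{T} ∪→ {A,T}; cost 1
[col 0] DST: children D:{C}, ST:{A,T} ∪→ {A,C,T}; cost 1
[col 0] ADST: children A:{G}, DST:{A,C,T} ∪→ {A,C,G,T}; cost 1
[col 0] ADJST: children ADST:{A,C,G,T}, J:{C} ∩→ {C}; cost 0
[col 1] ST: children S:{C}, T:{C} ∩→ {C}; cost 0
[col 1] DST: children D:{G}, ST:{C} ∪→ {C,G}; cost 1
[col 1] ADST: children A:{C}, DST:{C,G} ∩→ {C}; cost 0
[col 1] ADJST: children ADST:{C}, J:{C} ∩→ {C}; cost 0
[col 2] ST: children S:{A}, T:{T} ∪→ {A,T}; cost 1
[col 2] DST: children D:{C}, ST:{A,T} ∪→ {A,C,T}; cost 1
[col 2] ADST: children A:{T}, DST:{A,C,T} ∩→ {T}; cost 0
[col 2] ADJST: children ADST:{T}, J:{A} ∪→ {A,T}; cost 1
[col 3] ST: children S:{T}, T:{T} ∩→ {T}; cost 0
[col 3] DST: children D:{T}, ST:{T} ∩→ {T}; cost 0
[col 3] ADST: children A:{T}, DST:{T} ∩→ {T}; cost 0
[col 3] ADJST: children ADST:{T}, J:{A} ∪→ {A,T}; cost 1
[col 4] ST: children S:{G}, T:{C} ∪→ {C,G}; cost 1
[col 4] DST: children D:{A}, ST:{C,G} ∪→ {A,C,G}; cost 1
[col 4] ADST: children A:{T}, DST:{A,C,G} ∪→ {A,C,G,T}; cost 1
[col 4] ADJST: children ADST:{A,C,G,T}, J:{T} ∩→ {T}; cost 0
per-site changes: [3, 1, 3, 1, 3]; total = 11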